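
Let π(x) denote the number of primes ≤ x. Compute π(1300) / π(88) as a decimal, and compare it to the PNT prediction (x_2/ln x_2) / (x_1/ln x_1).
π(1300)/π(88) = 211/23 ≈ 9.1739;  PNT prediction ≈ 9.2247.

π(88) = 23 and π(1300) = 211, so π(1300)/π(88) ≈ 9.1739. The PNT-predicted ratio is (1300/ln(1300)) / (88/ln(88)) ≈ 9.2247. The two agree to within a few percent, as expected.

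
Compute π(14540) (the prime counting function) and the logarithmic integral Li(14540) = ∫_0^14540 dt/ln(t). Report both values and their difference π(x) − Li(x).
π(14540) = 1702;  Li(14540) ≈ 1728.71;  π(x) − Li(x) ≈ -26.71.

Direct count of primes ≤ 14540 gives π(14540) = 1702. Numerical evaluation of the logarithmic integral gives Li(14540) ≈ 1728.71. The difference π(x) − Li(x) ≈ -26.71 is typically negative for small/moderate x (Li(x) overestimates), though Littlewood's theorem shows this sign changes infinitely often.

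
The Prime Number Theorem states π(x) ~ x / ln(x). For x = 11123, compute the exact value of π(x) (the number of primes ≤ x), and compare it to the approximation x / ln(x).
π(11123) = 1348;  x/ln(x) ≈ 1193.87;  relative error ≈ 11.43%.

Directly count primes up to 11123: π(11123) = 1348. The PNT approximation gives 11123/ln(11123) ≈ 11123/9.31677 ≈ 1193.87. Relative error (π(x) − x/ln(x)) / π(x) ≈ 11.43%; the approximation is known to undercount slightly (Li(x) is a better estimate).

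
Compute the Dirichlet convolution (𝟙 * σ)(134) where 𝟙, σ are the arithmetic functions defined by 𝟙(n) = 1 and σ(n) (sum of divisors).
(𝟙 * σ)(134) = 276

Divisors of 134: [1, 2, 67, 134]. For each d | 134:
  d = 1: 𝟙(1) · σ(134/1) = 1 · 204 = 204
  d = 2: 𝟙(2) · σ(134/2) = 1 · 68 = 68
  d = 67: 𝟙(67) · σ(134/67) = 1 · 3 = 3
  d = 134: 𝟙(134) · σ(134/134) = 1 · 1 = 1
Summing: (𝟙 * σ)(134) = 204 + 68 + 3 + 1 = 276.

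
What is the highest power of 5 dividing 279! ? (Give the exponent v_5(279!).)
v_5(279!) = 68

Legendre's formula: v_p(n!) = Σ_{k ≥ 1} ⌊n / p^k⌋. For p = 5, n = 279, the terms are:
  ⌊279/5^1⌋ = ⌊279/5⌋ = 55
  ⌊279/5^2⌋ = ⌊279/25⌋ = 11
  ⌊279/5^3⌋ = ⌊279/125⌋ = 2
(the next term ⌊279/5^4⌋ = 0, terminating the sum). Summing: v_5(279!) = 55 + 11 + 2 = 68.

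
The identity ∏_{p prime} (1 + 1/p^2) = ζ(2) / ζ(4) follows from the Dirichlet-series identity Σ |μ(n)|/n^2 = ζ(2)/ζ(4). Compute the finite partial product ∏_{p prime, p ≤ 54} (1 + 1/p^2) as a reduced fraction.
∏ = 5396954168104720000000000/3563579332076505044832837

The primes p ≤ 54 are [2, 3, 5, 7, 11, 13, 17, 19, 23, 29, 31, 37, 41, 43, 47, 53]. For each, (1 + 1/p^2) = (p^2 + 1)/p^2. Multiplying these fractions over p ∈ [2, 3, 5, 7, 11, 13, 17, 19, 23, 29, 31, 37, 41, 43, 47, 53] gives 5396954168104720000000000/3563579332076505044832837. (In the limit P → ∞ this tends to ζ(2)/ζ(4).)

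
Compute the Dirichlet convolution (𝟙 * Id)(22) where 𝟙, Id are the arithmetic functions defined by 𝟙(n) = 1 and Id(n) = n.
(𝟙 * Id)(22) = 36

Divisors of 22: [1, 2, 11, 22]. For each d | 22:
  d = 1: 𝟙(1) · Id(22/1) = 1 · 22 = 22
  d = 2: 𝟙(2) · Id(22/2) = 1 · 11 = 11
  d = 11: 𝟙(11) · Id(22/11) = 1 · 2 = 2
  d = 22: 𝟙(22) · Id(22/22) = 1 · 1 = 1
Summing: (𝟙 * Id)(22) = 22 + 11 + 2 + 1 = 36.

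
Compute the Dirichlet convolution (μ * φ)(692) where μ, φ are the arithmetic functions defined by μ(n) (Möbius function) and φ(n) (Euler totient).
(μ * φ)(692) = 171

Divisors of 692: [1, 2, 4, 173, 346, 692]. For each d | 692:
  d = 1: μ(1) · φ(692/1) = 1 · 344 = 344
  d = 2: μ(2) · φ(692/2) = -1 · 172 = -172
  d = 4: μ(4) · φ(692/4) = 0 · 172 = 0
  d = 173: μ(173) · φ(692/173) = -1 · 2 = -2
  d = 346: μ(346) · φ(692/346) = 1 · 1 = 1
  d = 692: μ(692) · φ(692/692) = 0 · 1 = 0
Summing: (μ * φ)(692) = 344 + -172 + 0 + -2 + 1 + 0 = 171.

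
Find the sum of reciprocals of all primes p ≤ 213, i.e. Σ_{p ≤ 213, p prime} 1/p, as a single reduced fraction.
Σ 1/p = 3215488142498485484492183158345029261034221047849345857469577412562094716564064084247/1645783550795210387735581011435590727981167322669649249414629852197255934130751870910

π(213) = 47, so the primes ≤ 213 are [2, 3, 5, 7, 11, 13, 17, 19, 23, 29, 31, 37, 41, 43, 47, 53, 59, 61, 67, 71, 73, 79, 83, 89, 97, 101, 103, 107, 109, 113, 127, 131, 137, 139, 149, 151, 157, 163, 167, 173, 179, 181, 191, 193, 197, 199, 211]. Summing 1/p over these primes: 3215488142498485484492183158345029261034221047849345857469577412562094716564064084247/1645783550795210387735581011435590727981167322669649249414629852197255934130751870910 ≈ 1.9538. Mertens estimate ln ln(213) + 0.2615 ≈ 1.9407.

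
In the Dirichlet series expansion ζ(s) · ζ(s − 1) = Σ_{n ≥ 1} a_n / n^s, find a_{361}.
σ(361) = 381

In the product (Σ m^0/m^s)(Σ k / k^s) = Σ (Σ_{d | n} d) / n^s, the coefficient of 1/n^s is σ(n) = Σ_{d | n} d. For n = 361, divisors are [1, 19, 361]; summing: σ(361) = 381.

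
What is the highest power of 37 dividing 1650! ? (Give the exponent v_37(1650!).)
v_37(1650!) = 45

Legendre's formula: v_p(n!) = Σ_{k ≥ 1} ⌊n / p^k⌋. For p = 37, n = 1650, the terms are:
  ⌊1650/37^1⌋ = ⌊1650/37⌋ = 44
  ⌊1650/37^2⌋ = ⌊1650/1369⌋ = 1
(the next term ⌊1650/37^3⌋ = 0, terminating the sum). Summing: v_37(1650!) = 44 + 1 = 45.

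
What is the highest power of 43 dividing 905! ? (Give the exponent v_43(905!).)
v_43(905!) = 21

Legendre's formula: v_p(n!) = Σ_{k ≥ 1} ⌊n / p^k⌋. For p = 43, n = 905, the terms are:
  ⌊905/43^1⌋ = ⌊905/43⌋ = 21
(the next term ⌊905/43^2⌋ = 0, terminating the sum). Summing: v_43(905!) = 21 = 21.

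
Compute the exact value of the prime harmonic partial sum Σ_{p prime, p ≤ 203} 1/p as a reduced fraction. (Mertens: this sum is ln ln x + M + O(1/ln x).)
Σ 1/p = 15202313841027497739047080375538859939135227730139536997746371469607707132833646367/7799922041683461553249199106329813876687996789903550945093032474868511536164700810

π(203) = 46, so the primes ≤ 203 are [2, 3, 5, 7, 11, 13, 17, 19, 23, 29, 31, 37, 41, 43, 47, 53, 59, 61, 67, 71, 73, 79, 83, 89, 97, 101, 103, 107, 109, 113, 127, 131, 137, 139, 149, 151, 157, 163, 167, 173, 179, 181, 191, 193, 197, 199]. Summing 1/p over these primes: 15202313841027497739047080375538859939135227730139536997746371469607707132833646367/7799922041683461553249199106329813876687996789903550945093032474868511536164700810 ≈ 1.9490. Mertens estimate ln ln(203) + 0.2615 ≈ 1.9317.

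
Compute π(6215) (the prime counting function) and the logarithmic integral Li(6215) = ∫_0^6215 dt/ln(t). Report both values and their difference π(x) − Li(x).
π(6215) = 808;  Li(6215) ≈ 825.08;  π(x) − Li(x) ≈ -17.08.

Direct count of primes ≤ 6215 gives π(6215) = 808. Numerical evaluation of the logarithmic integral gives Li(6215) ≈ 825.08. The difference π(x) − Li(x) ≈ -17.08 is typically negative for small/moderate x (Li(x) overestimates), though Littlewood's theorem shows this sign changes infinitely often.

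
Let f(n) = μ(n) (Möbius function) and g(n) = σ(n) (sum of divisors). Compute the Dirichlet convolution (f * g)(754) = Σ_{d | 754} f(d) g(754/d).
(μ * σ)(754) = 754

Divisors of 754: [1, 2, 13, 26, 29, 58, 377, 754]. For each d | 754:
  d = 1: μ(1) · σ(754/1) = 1 · 1260 = 1260
  d = 2: μ(2) · σ(754/2) = -1 · 420 = -420
  d = 13: μ(13) · σ(754/13) = -1 · 90 = -90
  d = 26: μ(26) · σ(754/26) = 1 · 30 = 30
  d = 29: μ(29) · σ(754/29) = -1 · 42 = -42
  d = 58: μ(58) · σ(754/58) = 1 · 14 = 14
  d = 377: μ(377) · σ(754/377) = 1 · 3 = 3
  d = 754: μ(754) · σ(754/754) = -1 · 1 = -1
Summing: (μ * σ)(754) = 1260 + -420 + -90 + 30 + -42 + 14 + 3 + -1 = 754.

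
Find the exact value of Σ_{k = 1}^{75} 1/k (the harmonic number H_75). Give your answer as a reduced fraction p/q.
H_75 = 670758981768141571449624262218133/136851726813476721146087646859200

Direct summation: H_75 = 1 + 1/2 + ... + 1/75. The least common denominator is lcm(1, ..., 75) = 410555180440430163438262940577600; over this denominator the numerator is 410555180440430163438262940577600 + 205277590220215081719131470288800 + 136851726813476721146087646859200 + 102638795110107540859565735144400 + 82111036088086032687652588115520 + 68425863406738360573043823429600 + 58650740062918594776894705796800 + 51319397555053770429782867572200 + 45617242271158907048695882286400 + 41055518044043016343826294057760 + 37323198221857287585296630961600 + 34212931703369180286521911714800 + 31581167726186935649097149275200 + 29325370031459297388447352898400 + 27370345362695344229217529371840 + 25659698777526885214891433786100 + 24150304731790009614015467092800 + 22808621135579453524347941143200 + 21608167391601587549382260030400 + 20527759022021508171913147028880 + 19550246687639531592298235265600 + 18661599110928643792648315480800 + 17850225236540441888620127851200 + 17106465851684590143260955857400 + 16422207217617206537530517623104 + 15790583863093467824548574637600 + 15205747423719635682898627428800 + 14662685015729648694223676449200 + 14157075187601040118560791054400 + 13685172681347672114608764685920 + 13243715498078392368976223889600 + 12829849388763442607445716893050 + 12441066073952429195098876987200 + 12075152365895004807007733546400 + 11730148012583718955378941159360 + 11404310567789726762173970571600 + 11096085957849463876709809204800 + 10804083695800793774691130015200 + 10527055908728978549699049758400 + 10263879511010754085956573514440 + 10013540986351955205811291233600 + 9775123343819765796149117632800 + 9547794893963492172982859083200 + 9330799555464321896324157740400 + 9123448454231781409739176457280 + 8925112618270220944310063925600 + 8735216605115535392303466820800 + 8553232925842295071630477928700 + 8378677151845513539556386542400 + 8211103608808603268765258811552 + 8050101577263336538005155697600 + 7895291931546733912274287318800 + 7746324159253399310155904539200 + 7602873711859817841449313714400 + 7464639644371457517059326192320 + 7331342507864824347111838224600 + 7202722463867195849794086676800 + 7078537593800520059280395527200 + 6958562380346273956580727806400 + 6842586340673836057304382342960 + 6730412794105412515381359681600 + 6621857749039196184488111944800 + 6516748895879843864099411755200 + 6414924694381721303722858446525 + 6316233545237387129819429855040 + 6220533036976214597549438493600 + 6127689260304927812511387172800 + 6037576182947502403503866773200 + 5950075078846813962873375950400 + 5865074006291859477689470579680 + 5782467330146903710398069585600 + 5702155283894863381086985285800 + 5624043567677125526551547131200 + 5548042978924731938354904602400 + 5474069072539068845843505874368 = 2012276945304424714348872786654399, so H_75 = 2012276945304424714348872786654399/410555180440430163438262940577600; reducing by gcd(2012276945304424714348872786654399, 410555180440430163438262940577600) = 3 gives 670758981768141571449624262218133/136851726813476721146087646859200 ≈ 4.90136. (The PNT-adjacent estimate ln(75) + γ ≈ 4.89470 matches within O(1/n).)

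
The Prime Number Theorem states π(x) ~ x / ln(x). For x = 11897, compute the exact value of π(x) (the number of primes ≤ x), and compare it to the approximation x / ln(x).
π(11897) = 1425;  x/ln(x) ≈ 1267.79;  relative error ≈ 11.03%.

Directly count primes up to 11897: π(11897) = 1425. The PNT approximation gives 11897/ln(11897) ≈ 11897/9.38404 ≈ 1267.79. Relative error (π(x) − x/ln(x)) / π(x) ≈ 11.03%; the approximation is known to undercount slightly (Li(x) is a better estimate).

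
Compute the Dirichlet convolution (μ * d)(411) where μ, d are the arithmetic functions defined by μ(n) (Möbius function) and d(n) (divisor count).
(μ * d)(411) = 1

Divisors of 411: [1, 3, 137, 411]. For each d | 411:
  d = 1: μ(1) · d(411/1) = 1 · 4 = 4
  d = 3: μ(3) · d(411/3) = -1 · 2 = -2
  d = 137: μ(137) · d(411/137) = -1 · 2 = -2
  d = 411: μ(411) · d(411/411) = 1 · 1 = 1
Summing: (μ * d)(411) = 4 + -2 + -2 + 1 = 1.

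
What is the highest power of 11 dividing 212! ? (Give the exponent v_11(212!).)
v_11(212!) = 20

Legendre's formula: v_p(n!) = Σ_{k ≥ 1} ⌊n / p^k⌋. For p = 11, n = 212, the terms are:
  ⌊212/11^1⌋ = ⌊212/11⌋ = 19
  ⌊212/11^2⌋ = ⌊212/121⌋ = 1
(the next term ⌊212/11^3⌋ = 0, terminating the sum). Summing: v_11(212!) = 19 + 1 = 20.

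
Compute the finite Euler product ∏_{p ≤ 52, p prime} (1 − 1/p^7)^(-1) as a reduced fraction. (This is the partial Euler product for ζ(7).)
∏ = 23382886769632432571789841128782562016512130510871147719864543051070039135878767058418261603816212645625/23189273096315310437319062436725495011112024414316439805760324840606793884675752039664775666767203598336

The primes p ≤ 52 are [2, 3, 5, 7, 11, 13, 17, 19, 23, 29, 31, 37, 41, 43, 47]. For each prime, (1 − 1/p^7)^(-1) = p^7 / (p^7 − 1). The product is (1 − 1/2^7)^(-1), (1 − 1/3^7)^(-1), (1 − 1/5^7)^(-1), (1 − 1/7^7)^(-1), (1 − 1/11^7)^(-1), (1 − 1/13^7)^(-1), (1 − 1/17^7)^(-1), (1 − 1/19^7)^(-1), (1 − 1/23^7)^(-1), (1 − 1/29^7)^(-1), (1 − 1/31^7)^(-1), (1 − 1/37^7)^(-1), (1 − 1/41^7)^(-1), (1 − 1/43^7)^(-1), (1 − 1/47^7)^(-1) = ∏ p^7 / (p^7 − 1) = 23382886769632432571789841128782562016512130510871147719864543051070039135878767058418261603816212645625/23189273096315310437319062436725495011112024414316439805760324840606793884675752039664775666767203598336.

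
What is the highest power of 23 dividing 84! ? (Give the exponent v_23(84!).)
v_23(84!) = 3

Legendre's formula: v_p(n!) = Σ_{k ≥ 1} ⌊n / p^k⌋. For p = 23, n = 84, the terms are:
  ⌊84/23^1⌋ = ⌊84/23⌋ = 3
(the next term ⌊84/23^2⌋ = 0, terminating the sum). Summing: v_23(84!) = 3 = 3.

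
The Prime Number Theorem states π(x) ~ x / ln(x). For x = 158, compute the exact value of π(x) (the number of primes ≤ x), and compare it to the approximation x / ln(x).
π(158) = 37;  x/ln(x) ≈ 31.21;  relative error ≈ 15.65%.

Directly count primes up to 158: π(158) = 37. The PNT approximation gives 158/ln(158) ≈ 158/5.06260 ≈ 31.21. Relative error (π(x) − x/ln(x)) / π(x) ≈ 15.65%; the approximation is known to undercount slightly (Li(x) is a better estimate).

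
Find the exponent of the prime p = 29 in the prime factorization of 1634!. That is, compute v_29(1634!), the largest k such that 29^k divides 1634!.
v_29(1634!) = 57

Legendre's formula: v_p(n!) = Σ_{k ≥ 1} ⌊n / p^k⌋. For p = 29, n = 1634, the terms are:
  ⌊1634/29^1⌋ = ⌊1634/29⌋ = 56
  ⌊1634/29^2⌋ = ⌊1634/841⌋ = 1
(the next term ⌊1634/29^3⌋ = 0, terminating the sum). Summing: v_29(1634!) = 56 + 1 = 57.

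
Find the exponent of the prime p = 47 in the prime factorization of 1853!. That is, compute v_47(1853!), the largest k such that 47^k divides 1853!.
v_47(1853!) = 39

Legendre's formula: v_p(n!) = Σ_{k ≥ 1} ⌊n / p^k⌋. For p = 47, n = 1853, the terms are:
  ⌊1853/47^1⌋ = ⌊1853/47⌋ = 39
(the next term ⌊1853/47^2⌋ = 0, terminating the sum). Summing: v_47(1853!) = 39 = 39.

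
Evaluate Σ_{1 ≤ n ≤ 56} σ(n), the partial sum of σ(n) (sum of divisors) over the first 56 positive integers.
Σ_{n ≤ 56} σ(n) = 2616

Compute σ(n) for each 1 ≤ n ≤ 56: σ(1) = 1, σ(2) = 3, σ(3) = 4, σ(4) = 7, σ(5) = 6, σ(6) = 12, σ(7) = 8, σ(8) = 15, σ(9) = 13, σ(10) = 18, σ(11) = 12, σ(12) = 28, σ(13) = 14, σ(14) = 24, σ(15) = 24, σ(16) = 31, σ(17) = 18, σ(18) = 39, σ(19) = 20, σ(20) = 42, σ(21) = 32, σ(22) = 36, σ(23) = 24, σ(24) = 60, σ(25) = 31, σ(26) = 42, σ(27) = 40, σ(28) = 56, σ(29) = 30, σ(30) = 72, σ(31) = 32, σ(32) = 63, σ(33) = 48, σ(34) = 54, σ(35) = 48, σ(36) = 91, σ(37) = 38, σ(38) = 60, σ(39) = 56, σ(40) = 90, σ(41) = 42, σ(42) = 96, σ(43) = 44, σ(44) = 84, σ(45) = 78, σ(46) = 72, σ(47) = 48, σ(48) = 124, σ(49) = 57, σ(50) = 93, σ(51) = 72, σ(52) = 98, σ(53) = 54, σ(54) = 120, σ(55) = 72, σ(56) = 120. Summing all 56 values: 2616. (Average order: Σ_{n ≤ x} σ(n) ~ (π²/12) x². For x = 56, (π²/12)·56² ≈ 2579.26.)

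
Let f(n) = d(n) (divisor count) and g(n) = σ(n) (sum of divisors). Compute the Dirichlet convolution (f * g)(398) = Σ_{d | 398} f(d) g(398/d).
(d * σ)(398) = 1010

Divisors of 398: [1, 2, 199, 398]. For each d | 398:
  d = 1: d(1) · σ(398/1) = 1 · 600 = 600
  d = 2: d(2) · σ(398/2) = 2 · 200 = 400
  d = 199: d(199) · σ(398/199) = 2 · 3 = 6
  d = 398: d(398) · σ(398/398) = 4 · 1 = 4
Summing: (d * σ)(398) = 600 + 400 + 6 + 4 = 1010.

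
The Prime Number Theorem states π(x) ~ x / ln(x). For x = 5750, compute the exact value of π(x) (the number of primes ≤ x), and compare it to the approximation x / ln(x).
π(5750) = 757;  x/ln(x) ≈ 664.21;  relative error ≈ 12.26%.

Directly count primes up to 5750: π(5750) = 757. The PNT approximation gives 5750/ln(5750) ≈ 5750/8.65696 ≈ 664.21. Relative error (π(x) − x/ln(x)) / π(x) ≈ 12.26%; the approximation is known to undercount slightly (Li(x) is a better estimate).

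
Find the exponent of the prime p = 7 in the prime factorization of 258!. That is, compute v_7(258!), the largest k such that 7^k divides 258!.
v_7(258!) = 41

Legendre's formula: v_p(n!) = Σ_{k ≥ 1} ⌊n / p^k⌋. For p = 7, n = 258, the terms are:
  ⌊258/7^1⌋ = ⌊258/7⌋ = 36
  ⌊258/7^2⌋ = ⌊258/49⌋ = 5
(the next term ⌊258/7^3⌋ = 0, terminating the sum). Summing: v_7(258!) = 36 + 5 = 41.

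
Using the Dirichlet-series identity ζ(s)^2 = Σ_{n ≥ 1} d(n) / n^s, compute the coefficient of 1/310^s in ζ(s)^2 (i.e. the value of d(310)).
d(310) = 8

ζ(s)^2 = (Σ 1/m^s)(Σ 1/k^s). The coefficient of 1/n^s in the product is the number of ordered pairs (m, k) with mk = n, which equals d(n). For n = 310, divisors are [1, 2, 5, 10, 31, 62, 155, 310], so d(310) = 8.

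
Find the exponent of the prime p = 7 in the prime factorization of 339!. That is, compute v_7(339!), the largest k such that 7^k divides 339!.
v_7(339!) = 54

Legendre's formula: v_p(n!) = Σ_{k ≥ 1} ⌊n / p^k⌋. For p = 7, n = 339, the terms are:
  ⌊339/7^1⌋ = ⌊339/7⌋ = 48
  ⌊339/7^2⌋ = ⌊339/49⌋ = 6
(the next term ⌊339/7^3⌋ = 0, terminating the sum). Summing: v_7(339!) = 48 + 6 = 54.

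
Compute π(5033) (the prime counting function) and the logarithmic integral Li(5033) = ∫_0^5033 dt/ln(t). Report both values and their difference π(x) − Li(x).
π(5033) = 674;  Li(5033) ≈ 688.15;  π(x) − Li(x) ≈ -14.15.

Direct count of primes ≤ 5033 gives π(5033) = 674. Numerical evaluation of the logarithmic integral gives Li(5033) ≈ 688.15. The difference π(x) − Li(x) ≈ -14.15 is typically negative for small/moderate x (Li(x) overestimates), though Littlewood's theorem shows this sign changes infinitely often.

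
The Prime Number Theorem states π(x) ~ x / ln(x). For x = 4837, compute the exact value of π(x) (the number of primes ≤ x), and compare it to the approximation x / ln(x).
π(4837) = 650;  x/ln(x) ≈ 570.13;  relative error ≈ 12.29%.

Directly count primes up to 4837: π(4837) = 650. The PNT approximation gives 4837/ln(4837) ≈ 4837/8.48405 ≈ 570.13. Relative error (π(x) − x/ln(x)) / π(x) ≈ 12.29%; the approximation is known to undercount slightly (Li(x) is a better estimate).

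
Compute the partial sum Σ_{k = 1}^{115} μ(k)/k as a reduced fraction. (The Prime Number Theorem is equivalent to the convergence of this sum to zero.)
Σ μ(k)/k = -11695632086357284237991577642263648122717789/451572209148822968402074375593480892761066957

Values of μ(k) for 1 ≤ k ≤ 115: μ(1) = 1, μ(2) = -1, μ(3) = -1, μ(5) = -1, μ(6) = 1, μ(7) = -1, μ(10) = 1, μ(11) = -1, μ(13) = -1, μ(14) = 1, μ(15) = 1, μ(17) = -1, μ(19) = -1, μ(21) = 1, μ(22) = 1, μ(23) = -1, μ(26) = 1, μ(29) = -1, μ(30) = -1, μ(31) = -1, μ(33) = 1, μ(34) = 1, μ(35) = 1, μ(37) = -1, μ(38) = 1, μ(39) = 1, μ(41) = -1, μ(42) = -1, μ(43) = -1, μ(46) = 1, μ(47) = -1, μ(51) = 1, μ(53) = -1, μ(55) = 1, μ(57) = 1, μ(58) = 1, μ(59) = -1, μ(61) = -1, μ(62) = 1, μ(65) = 1, μ(66) = -1, μ(67) = -1, μ(69) = 1, μ(70) = -1, μ(71) = -1, μ(73) = -1, μ(74) = 1, μ(77) = 1, μ(78) = -1, μ(79) = -1, μ(82) = 1, μ(83) = -1, μ(85) = 1, μ(86) = 1, μ(87) = 1, μ(89) = -1, μ(91) = 1, μ(93) = 1, μ(94) = 1, μ(95) = 1, μ(97) = -1, μ(101) = -1, μ(102) = -1, μ(103) = -1, μ(105) = -1, μ(106) = 1, μ(107) = -1, μ(109) = -1, μ(110) = -1, μ(111) = 1, μ(113) = -1, μ(114) = -1, μ(115) = 1, with μ = 0 on non-squarefree integers. Summing μ(k)/k for k where μ(k) ≠ 0 gives -11695632086357284237991577642263648122717789/451572209148822968402074375593480892761066957 ≈ -0.0259. (PNT ⟺ this sum → 0 as n → ∞.)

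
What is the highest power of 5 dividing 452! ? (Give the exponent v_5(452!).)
v_5(452!) = 111

Legendre's formula: v_p(n!) = Σ_{k ≥ 1} ⌊n / p^k⌋. For p = 5, n = 452, the terms are:
  ⌊452/5^1⌋ = ⌊452/5⌋ = 90
  ⌊452/5^2⌋ = ⌊452/25⌋ = 18
  ⌊452/5^3⌋ = ⌊452/125⌋ = 3
(the next term ⌊452/5^4⌋ = 0, terminating the sum). Summing: v_5(452!) = 90 + 18 + 3 = 111.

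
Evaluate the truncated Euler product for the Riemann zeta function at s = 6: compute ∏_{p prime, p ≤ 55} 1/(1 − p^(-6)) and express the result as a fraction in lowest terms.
∏ = 16399916697843255011967930971578711261087839227653922144798329822985430357794635/16120340632419383592544649060829667066167081196619966516987203957241678930116608

The primes p ≤ 55 are [2, 3, 5, 7, 11, 13, 17, 19, 23, 29, 31, 37, 41, 43, 47, 53]. For each prime, (1 − 1/p^6)^(-1) = p^6 / (p^6 − 1). The product is (1 − 1/2^6)^(-1), (1 − 1/3^6)^(-1), (1 − 1/5^6)^(-1), (1 − 1/7^6)^(-1), (1 − 1/11^6)^(-1), (1 − 1/13^6)^(-1), (1 − 1/17^6)^(-1), (1 − 1/19^6)^(-1), (1 − 1/23^6)^(-1), (1 − 1/29^6)^(-1), (1 − 1/31^6)^(-1), (1 − 1/37^6)^(-1), (1 − 1/41^6)^(-1), (1 − 1/43^6)^(-1), (1 − 1/47^6)^(-1), (1 − 1/53^6)^(-1) = ∏ p^6 / (p^6 − 1) = 16399916697843255011967930971578711261087839227653922144798329822985430357794635/16120340632419383592544649060829667066167081196619966516987203957241678930116608.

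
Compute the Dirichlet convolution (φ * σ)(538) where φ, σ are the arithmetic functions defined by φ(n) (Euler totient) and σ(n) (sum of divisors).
(φ * σ)(538) = 2152

Divisors of 538: [1, 2, 269, 538]. For each d | 538:
  d = 1: φ(1) · σ(538/1) = 1 · 810 = 810
  d = 2: φ(2) · σ(538/2) = 1 · 270 = 270
  d = 269: φ(269) · σ(538/269) = 268 · 3 = 804
  d = 538: φ(538) · σ(538/538) = 268 · 1 = 268
Summing: (φ * σ)(538) = 810 + 270 + 804 + 268 = 2152.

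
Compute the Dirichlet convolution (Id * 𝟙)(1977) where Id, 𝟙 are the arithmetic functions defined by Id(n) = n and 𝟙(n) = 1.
(Id * 𝟙)(1977) = 2640

Divisors of 1977: [1, 3, 659, 1977]. For each d | 1977:
  d = 1: Id(1) · 𝟙(1977/1) = 1 · 1 = 1
  d = 3: Id(3) · 𝟙(1977/3) = 3 · 1 = 3
  d = 659: Id(659) · 𝟙(1977/659) = 659 · 1 = 659
  d = 1977: Id(1977) · 𝟙(1977/1977) = 1977 · 1 = 1977
Summing: (Id * 𝟙)(1977) = 1 + 3 + 659 + 1977 = 2640.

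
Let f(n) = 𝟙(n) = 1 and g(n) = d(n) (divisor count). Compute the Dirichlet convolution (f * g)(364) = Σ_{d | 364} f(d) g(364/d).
(𝟙 * d)(364) = 54

Divisors of 364: [1, 2, 4, 7, 13, 14, 26, 28, 52, 91, 182, 364]. For each d | 364:
  d = 1: 𝟙(1) · d(364/1) = 1 · 12 = 12
  d = 2: 𝟙(2) · d(364/2) = 1 · 8 = 8
  d = 4: 𝟙(4) · d(364/4) = 1 · 4 = 4
  d = 7: 𝟙(7) · d(364/7) = 1 · 6 = 6
  d = 13: 𝟙(13) · d(364/13) = 1 · 6 = 6
  d = 14: 𝟙(14) · d(364/14) = 1 · 4 = 4
  d = 26: 𝟙(26) · d(364/26) = 1 · 4 = 4
  d = 28: 𝟙(28) · d(364/28) = 1 · 2 = 2
  d = 52: 𝟙(52) · d(364/52) = 1 · 2 = 2
  d = 91: 𝟙(91) · d(364/91) = 1 · 3 = 3
  d = 182: 𝟙(182) · d(364/182) = 1 · 2 = 2
  d = 364: 𝟙(364) · d(364/364) = 1 · 1 = 1
Summing: (𝟙 * d)(364) = 12 + 8 + 4 + 6 + 6 + 4 + 4 + 2 + 2 + 3 + 2 + 1 = 54.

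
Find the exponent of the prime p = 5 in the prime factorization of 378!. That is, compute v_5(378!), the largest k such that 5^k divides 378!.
v_5(378!) = 93

Legendre's formula: v_p(n!) = Σ_{k ≥ 1} ⌊n / p^k⌋. For p = 5, n = 378, the terms are:
  ⌊378/5^1⌋ = ⌊378/5⌋ = 75
  ⌊378/5^2⌋ = ⌊378/25⌋ = 15
  ⌊378/5^3⌋ = ⌊378/125⌋ = 3
(the next term ⌊378/5^4⌋ = 0, terminating the sum). Summing: v_5(378!) = 75 + 15 + 3 = 93.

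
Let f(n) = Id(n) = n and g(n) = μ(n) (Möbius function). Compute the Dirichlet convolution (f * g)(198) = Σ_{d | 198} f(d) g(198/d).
(Id * μ)(198) = 60

Divisors of 198: [1, 2, 3, 6, 9, 11, 18, 22, 33, 66, 99, 198]. For each d | 198:
  d = 1: Id(1) · μ(198/1) = 1 · 0 = 0
  d = 2: Id(2) · μ(198/2) = 2 · 0 = 0
  d = 3: Id(3) · μ(198/3) = 3 · -1 = -3
  d = 6: Id(6) · μ(198/6) = 6 · 1 = 6
  d = 9: Id(9) · μ(198/9) = 9 · 1 = 9
  d = 11: Id(11) · μ(198/11) = 11 · 0 = 0
  d = 18: Id(18) · μ(198/18) = 18 · -1 = -18
  d = 22: Id(22) · μ(198/22) = 22 · 0 = 0
  d = 33: Id(33) · μ(198/33) = 33 · 1 = 33
  d = 66: Id(66) · μ(198/66) = 66 · -1 = -66
  d = 99: Id(99) · μ(198/99) = 99 · -1 = -99
  d = 198: Id(198) · μ(198/198) = 198 · 1 = 198
Summing: (Id * μ)(198) = 0 + 0 + -3 + 6 + 9 + 0 + -18 + 0 + 33 + -66 + -99 + 198 = 60.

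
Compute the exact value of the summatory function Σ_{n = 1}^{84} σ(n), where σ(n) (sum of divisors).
Σ_{n ≤ 84} σ(n) = 5869

Compute σ(n) for each 1 ≤ n ≤ 84: σ(1) = 1, σ(2) = 3, σ(3) = 4, σ(4) = 7, σ(5) = 6, σ(6) = 12, σ(7) = 8, σ(8) = 15, σ(9) = 13, σ(10) = 18, σ(11) = 12, σ(12) = 28, σ(13) = 14, σ(14) = 24, σ(15) = 24, σ(16) = 31, σ(17) = 18, σ(18) = 39, σ(19) = 20, σ(20) = 42, σ(21) = 32, σ(22) = 36, σ(23) = 24, σ(24) = 60, σ(25) = 31, σ(26) = 42, σ(27) = 40, σ(28) = 56, σ(29) = 30, σ(30) = 72, σ(31) = 32, σ(32) = 63, σ(33) = 48, σ(34) = 54, σ(35) = 48, σ(36) = 91, σ(37) = 38, σ(38) = 60, σ(39) = 56, σ(40) = 90, σ(41) = 42, σ(42) = 96, σ(43) = 44, σ(44) = 84, σ(45) = 78, σ(46) = 72, σ(47) = 48, σ(48) = 124, σ(49) = 57, σ(50) = 93, σ(51) = 72, σ(52) = 98, σ(53) = 54, σ(54) = 120, σ(55) = 72, σ(56) = 120, σ(57) = 80, σ(58) = 90, σ(59) = 60, σ(60) = 168, σ(61) = 62, σ(62) = 96, σ(63) = 104, σ(64) = 127, σ(65) = 84, σ(66) = 144, σ(67) = 68, σ(68) = 126, σ(69) = 96, σ(70) = 144, σ(71) = 72, σ(72) = 195, σ(73) = 74, σ(74) = 114, σ(75) = 124, σ(76) = 140, σ(77) = 96, σ(78) = 168, σ(79) = 80, σ(80) = 186, σ(81) = 121, σ(82) = 126, σ(83) = 84, σ(84) = 224. Summing all 84 values: 5869. (Average order: Σ_{n ≤ x} σ(n) ~ (π²/12) x². For x = 84, (π²/12)·84² ≈ 5803.33.)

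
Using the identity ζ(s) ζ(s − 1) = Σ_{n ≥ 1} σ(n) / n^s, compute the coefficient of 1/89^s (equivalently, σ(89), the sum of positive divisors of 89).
σ(89) = 90

In the product (Σ m^0/m^s)(Σ k / k^s) = Σ (Σ_{d | n} d) / n^s, the coefficient of 1/n^s is σ(n) = Σ_{d | n} d. For n = 89, divisors are [1, 89]; summing: σ(89) = 90.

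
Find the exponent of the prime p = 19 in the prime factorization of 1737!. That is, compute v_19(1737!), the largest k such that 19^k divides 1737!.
v_19(1737!) = 95

Legendre's formula: v_p(n!) = Σ_{k ≥ 1} ⌊n / p^k⌋. For p = 19, n = 1737, the terms are:
  ⌊1737/19^1⌋ = ⌊1737/19⌋ = 91
  ⌊1737/19^2⌋ = ⌊1737/361⌋ = 4
(the next term ⌊1737/19^3⌋ = 0, terminating the sum). Summing: v_19(1737!) = 91 + 4 = 95.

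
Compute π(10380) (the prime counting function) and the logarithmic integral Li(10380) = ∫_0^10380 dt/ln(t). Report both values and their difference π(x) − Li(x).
π(10380) = 1272;  Li(10380) ≈ 1287.31;  π(x) − Li(x) ≈ -15.31.

Direct count of primes ≤ 10380 gives π(10380) = 1272. Numerical evaluation of the logarithmic integral gives Li(10380) ≈ 1287.31. The difference π(x) − Li(x) ≈ -15.31 is typically negative for small/moderate x (Li(x) overestimates), though Littlewood's theorem shows this sign changes infinitely often.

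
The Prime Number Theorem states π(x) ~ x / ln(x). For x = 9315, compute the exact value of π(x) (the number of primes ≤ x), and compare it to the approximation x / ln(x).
π(9315) = 1152;  x/ln(x) ≈ 1019.22;  relative error ≈ 11.53%.

Directly count primes up to 9315: π(9315) = 1152. The PNT approximation gives 9315/ln(9315) ≈ 9315/9.13938 ≈ 1019.22. Relative error (π(x) − x/ln(x)) / π(x) ≈ 11.53%; the approximation is known to undercount slightly (Li(x) is a better estimate).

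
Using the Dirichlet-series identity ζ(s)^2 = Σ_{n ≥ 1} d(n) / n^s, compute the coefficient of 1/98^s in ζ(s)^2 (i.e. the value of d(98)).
d(98) = 6

ζ(s)^2 = (Σ 1/m^s)(Σ 1/k^s). The coefficient of 1/n^s in the product is the number of ordered pairs (m, k) with mk = n, which equals d(n). For n = 98, divisors are [1, 2, 7, 14, 49, 98], so d(98) = 6.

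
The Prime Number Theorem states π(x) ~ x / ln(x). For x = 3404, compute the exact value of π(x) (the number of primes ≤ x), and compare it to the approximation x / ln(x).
π(3404) = 478;  x/ln(x) ≈ 418.56;  relative error ≈ 12.44%.

Directly count primes up to 3404: π(3404) = 478. The PNT approximation gives 3404/ln(3404) ≈ 3404/8.13271 ≈ 418.56. Relative error (π(x) − x/ln(x)) / π(x) ≈ 12.44%; the approximation is known to undercount slightly (Li(x) is a better estimate).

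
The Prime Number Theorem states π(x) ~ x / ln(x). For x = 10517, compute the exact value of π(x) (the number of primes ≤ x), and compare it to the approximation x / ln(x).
π(10517) = 1286;  x/ln(x) ≈ 1135.65;  relative error ≈ 11.69%.

Directly count primes up to 10517: π(10517) = 1286. The PNT approximation gives 10517/ln(10517) ≈ 10517/9.26075 ≈ 1135.65. Relative error (π(x) − x/ln(x)) / π(x) ≈ 11.69%; the approximation is known to undercount slightly (Li(x) is a better estimate).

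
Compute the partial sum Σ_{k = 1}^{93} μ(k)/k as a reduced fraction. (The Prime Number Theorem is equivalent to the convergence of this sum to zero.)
Σ μ(k)/k = 160646574025887074368700140133097/7922913965448516923550179200452770

Values of μ(k) for 1 ≤ k ≤ 93: μ(1) = 1, μ(2) = -1, μ(3) = -1, μ(5) = -1, μ(6) = 1, μ(7) = -1, μ(10) = 1, μ(11) = -1, μ(13) = -1, μ(14) = 1, μ(15) = 1, μ(17) = -1, μ(19) = -1, μ(21) = 1, μ(22) = 1, μ(23) = -1, μ(26) = 1, μ(29) = -1, μ(30) = -1, μ(31) = -1, μ(33) = 1, μ(34) = 1, μ(35) = 1, μ(37) = -1, μ(38) = 1, μ(39) = 1, μ(41) = -1, μ(42) = -1, μ(43) = -1, μ(46) = 1, μ(47) = -1, μ(51) = 1, μ(53) = -1, μ(55) = 1, μ(57) = 1, μ(58) = 1, μ(59) = -1, μ(61) = -1, μ(62) = 1, μ(65) = 1, μ(66) = -1, μ(67) = -1, μ(69) = 1, μ(70) = -1, μ(71) = -1, μ(73) = -1, μ(74) = 1, μ(77) = 1, μ(78) = -1, μ(79) = -1, μ(82) = 1, μ(83) = -1, μ(85) = 1, μ(86) = 1, μ(87) = 1, μ(89) = -1, μ(91) = 1, μ(93) = 1, with μ = 0 on non-squarefree integers. Summing μ(k)/k for k where μ(k) ≠ 0 gives 160646574025887074368700140133097/7922913965448516923550179200452770 ≈ 0.0203. (PNT ⟺ this sum → 0 as n → ∞.)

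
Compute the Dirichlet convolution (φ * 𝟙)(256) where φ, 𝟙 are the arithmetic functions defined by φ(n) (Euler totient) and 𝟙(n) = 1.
(φ * 𝟙)(256) = 256

Divisors of 256: [1, 2, 4, 8, 16, 32, 64, 128, 256]. For each d | 256:
  d = 1: φ(1) · 𝟙(256/1) = 1 · 1 = 1
  d = 2: φ(2) · 𝟙(256/2) = 1 · 1 = 1
  d = 4: φ(4) · 𝟙(256/4) = 2 · 1 = 2
  d = 8: φ(8) · 𝟙(256/8) = 4 · 1 = 4
  d = 16: φ(16) · 𝟙(256/16) = 8 · 1 = 8
  d = 32: φ(32) · 𝟙(256/32) = 16 · 1 = 16
  d = 64: φ(64) · 𝟙(256/64) = 32 · 1 = 32
  d = 128: φ(128) · 𝟙(256/128) = 64 · 1 = 64
  d = 256: φ(256) · 𝟙(256/256) = 128 · 1 = 128
Summing: (φ * 𝟙)(256) = 1 + 1 + 2 + 4 + 8 + 16 + 32 + 64 + 128 = 256.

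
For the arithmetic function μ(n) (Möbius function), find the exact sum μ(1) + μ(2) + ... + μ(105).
Σ_{n ≤ 105} μ(n) = -3

Compute μ(n) for each 1 ≤ n ≤ 105: μ(1) = 1, μ(2) = -1, μ(3) = -1, μ(4) = 0, μ(5) = -1, μ(6) = 1, μ(7) = -1, μ(8) = 0, μ(9) = 0, μ(10) = 1, μ(11) = -1, μ(12) = 0, μ(13) = -1, μ(14) = 1, μ(15) = 1, μ(16) = 0, μ(17) = -1, μ(18) = 0, μ(19) = -1, μ(20) = 0, μ(21) = 1, μ(22) = 1, μ(23) = -1, μ(24) = 0, μ(25) = 0, μ(26) = 1, μ(27) = 0, μ(28) = 0, μ(29) = -1, μ(30) = -1, μ(31) = -1, μ(32) = 0, μ(33) = 1, μ(34) = 1, μ(35) = 1, μ(36) = 0, μ(37) = -1, μ(38) = 1, μ(39) = 1, μ(40) = 0, μ(41) = -1, μ(42) = -1, μ(43) = -1, μ(44) = 0, μ(45) = 0, μ(46) = 1, μ(47) = -1, μ(48) = 0, μ(49) = 0, μ(50) = 0, μ(51) = 1, μ(52) = 0, μ(53) = -1, μ(54) = 0, μ(55) = 1, μ(56) = 0, μ(57) = 1, μ(58) = 1, μ(59) = -1, μ(60) = 0, μ(61) = -1, μ(62) = 1, μ(63) = 0, μ(64) = 0, μ(65) = 1, μ(66) = -1, μ(67) = -1, μ(68) = 0, μ(69) = 1, μ(70) = -1, μ(71) = -1, μ(72) = 0, μ(73) = -1, μ(74) = 1, μ(75) = 0, μ(76) = 0, μ(77) = 1, μ(78) = -1, μ(79) = -1, μ(80) = 0, μ(81) = 0, μ(82) = 1, μ(83) = -1, μ(84) = 0, μ(85) = 1, μ(86) = 1, μ(87) = 1, μ(88) = 0, μ(89) = -1, μ(90) = 0, μ(91) = 1, μ(92) = 0, μ(93) = 1, μ(94) = 1, μ(95) = 1, μ(96) = 0, μ(97) = -1, μ(98) = 0, μ(99) = 0, μ(100) = 0, μ(101) = -1, μ(102) = -1, μ(103) = -1, μ(104) = 0, μ(105) = -1. Summing all 105 values: -3. (Mertens function M(x) = Σ_{n ≤ x} μ(n); on average M(x) should be small (PNT ⟺ M(x) = o(x)).)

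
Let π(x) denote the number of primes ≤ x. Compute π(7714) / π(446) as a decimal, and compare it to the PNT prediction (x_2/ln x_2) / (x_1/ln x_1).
π(7714)/π(446) = 978/86 ≈ 11.3721;  PNT prediction ≈ 11.7879.

π(446) = 86 and π(7714) = 978, so π(7714)/π(446) ≈ 11.3721. The PNT-predicted ratio is (7714/ln(7714)) / (446/ln(446)) ≈ 11.7879. The two agree to within a few percent, as expected.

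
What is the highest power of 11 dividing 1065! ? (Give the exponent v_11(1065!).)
v_11(1065!) = 104

Legendre's formula: v_p(n!) = Σ_{k ≥ 1} ⌊n / p^k⌋. For p = 11, n = 1065, the terms are:
  ⌊1065/11^1⌋ = ⌊1065/11⌋ = 96
  ⌊1065/11^2⌋ = ⌊1065/121⌋ = 8
(the next term ⌊1065/11^3⌋ = 0, terminating the sum). Summing: v_11(1065!) = 96 + 8 = 104.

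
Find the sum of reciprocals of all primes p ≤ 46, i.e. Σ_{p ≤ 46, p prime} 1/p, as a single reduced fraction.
Σ 1/p = 21460568175640361/13082761331670030

π(46) = 14, so the primes ≤ 46 are [2, 3, 5, 7, 11, 13, 17, 19, 23, 29, 31, 37, 41, 43]. Summing 1/p over these primes: 21460568175640361/13082761331670030 ≈ 1.6404. Mertens estimate ln ln(46) + 0.2615 ≈ 1.6040.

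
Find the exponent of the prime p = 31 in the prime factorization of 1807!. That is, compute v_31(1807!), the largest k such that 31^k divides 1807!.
v_31(1807!) = 59

Legendre's formula: v_p(n!) = Σ_{k ≥ 1} ⌊n / p^k⌋. For p = 31, n = 1807, the terms are:
  ⌊1807/31^1⌋ = ⌊1807/31⌋ = 58
  ⌊1807/31^2⌋ = ⌊1807/961⌋ = 1
(the next term ⌊1807/31^3⌋ = 0, terminating the sum). Summing: v_31(1807!) = 58 + 1 = 59.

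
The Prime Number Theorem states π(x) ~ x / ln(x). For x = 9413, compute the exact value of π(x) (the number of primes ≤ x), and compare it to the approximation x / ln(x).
π(9413) = 1164;  x/ln(x) ≈ 1028.76;  relative error ≈ 11.62%.

Directly count primes up to 9413: π(9413) = 1164. The PNT approximation gives 9413/ln(9413) ≈ 9413/9.14985 ≈ 1028.76. Relative error (π(x) − x/ln(x)) / π(x) ≈ 11.62%; the approximation is known to undercount slightly (Li(x) is a better estimate).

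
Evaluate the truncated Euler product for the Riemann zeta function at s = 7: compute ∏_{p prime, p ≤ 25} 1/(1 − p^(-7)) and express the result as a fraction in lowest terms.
∏ = 48232764637425582400715871008195503014129789903328125/47833390398549347808770198286798982719063238904795968

The primes p ≤ 25 are [2, 3, 5, 7, 11, 13, 17, 19, 23]. For each prime, (1 − 1/p^7)^(-1) = p^7 / (p^7 − 1). The product is (1 − 1/2^7)^(-1), (1 − 1/3^7)^(-1), (1 − 1/5^7)^(-1), (1 − 1/7^7)^(-1), (1 − 1/11^7)^(-1), (1 − 1/13^7)^(-1), (1 − 1/17^7)^(-1), (1 − 1/19^7)^(-1), (1 − 1/23^7)^(-1) = ∏ p^7 / (p^7 − 1) = 48232764637425582400715871008195503014129789903328125/47833390398549347808770198286798982719063238904795968.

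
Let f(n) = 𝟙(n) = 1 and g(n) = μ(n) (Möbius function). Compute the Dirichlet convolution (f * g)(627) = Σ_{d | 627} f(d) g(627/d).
(𝟙 * μ)(627) = 0

Divisors of 627: [1, 3, 11, 19, 33, 57, 209, 627]. For each d | 627:
  d = 1: 𝟙(1) · μ(627/1) = 1 · -1 = -1
  d = 3: 𝟙(3) · μ(627/3) = 1 · 1 = 1
  d = 11: 𝟙(11) · μ(627/11) = 1 · 1 = 1
  d = 19: 𝟙(19) · μ(627/19) = 1 · 1 = 1
  d = 33: 𝟙(33) · μ(627/33) = 1 · -1 = -1
  d = 57: 𝟙(57) · μ(627/57) = 1 · -1 = -1
  d = 209: 𝟙(209) · μ(627/209) = 1 · -1 = -1
  d = 627: 𝟙(627) · μ(627/627) = 1 · 1 = 1
Summing: (𝟙 * μ)(627) = -1 + 1 + 1 + 1 + -1 + -1 + -1 + 1 = 0.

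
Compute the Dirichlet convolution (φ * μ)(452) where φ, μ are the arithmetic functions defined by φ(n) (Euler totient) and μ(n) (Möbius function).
(φ * μ)(452) = 111

Divisors of 452: [1, 2, 4, 113, 226, 452]. For each d | 452:
  d = 1: φ(1) · μ(452/1) = 1 · 0 = 0
  d = 2: φ(2) · μ(452/2) = 1 · 1 = 1
  d = 4: φ(4) · μ(452/4) = 2 · -1 = -2
  d = 113: φ(113) · μ(452/113) = 112 · 0 = 0
  d = 226: φ(226) · μ(452/226) = 112 · -1 = -112
  d = 452: φ(452) · μ(452/452) = 224 · 1 = 224
Summing: (φ * μ)(452) = 0 + 1 + -2 + 0 + -112 + 224 = 111.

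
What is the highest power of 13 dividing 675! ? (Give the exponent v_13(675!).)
v_13(675!) = 54

Legendre's formula: v_p(n!) = Σ_{k ≥ 1} ⌊n / p^k⌋. For p = 13, n = 675, the terms are:
  ⌊675/13^1⌋ = ⌊675/13⌋ = 51
  ⌊675/13^2⌋ = ⌊675/169⌋ = 3
(the next term ⌊675/13^3⌋ = 0, terminating the sum). Summing: v_13(675!) = 51 + 3 = 54.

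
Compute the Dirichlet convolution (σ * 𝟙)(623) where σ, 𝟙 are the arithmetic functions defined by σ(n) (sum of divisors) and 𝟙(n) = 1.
(σ * 𝟙)(623) = 819

Divisors of 623: [1, 7, 89, 623]. For each d | 623:
  d = 1: σ(1) · 𝟙(623/1) = 1 · 1 = 1
  d = 7: σ(7) · 𝟙(623/7) = 8 · 1 = 8
  d = 89: σ(89) · 𝟙(623/89) = 90 · 1 = 90
  d = 623: σ(623) · 𝟙(623/623) = 720 · 1 = 720
Summing: (σ * 𝟙)(623) = 1 + 8 + 90 + 720 = 819.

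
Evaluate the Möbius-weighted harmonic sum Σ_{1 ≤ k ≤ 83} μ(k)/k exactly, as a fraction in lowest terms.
Σ μ(k)/k = -223590076836035175208867029720/8902150522975861711854133933093

Values of μ(k) for 1 ≤ k ≤ 83: μ(1) = 1, μ(2) = -1, μ(3) = -1, μ(5) = -1, μ(6) = 1, μ(7) = -1, μ(10) = 1, μ(11) = -1, μ(13) = -1, μ(14) = 1, μ(15) = 1, μ(17) = -1, μ(19) = -1, μ(21) = 1, μ(22) = 1, μ(23) = -1, μ(26) = 1, μ(29) = -1, μ(30) = -1, μ(31) = -1, μ(33) = 1, μ(34) = 1, μ(35) = 1, μ(37) = -1, μ(38) = 1, μ(39) = 1, μ(41) = -1, μ(42) = -1, μ(43) = -1, μ(46) = 1, μ(47) = -1, μ(51) = 1, μ(53) = -1, μ(55) = 1, μ(57) = 1, μ(58) = 1, μ(59) = -1, μ(61) = -1, μ(62) = 1, μ(65) = 1, μ(66) = -1, μ(67) = -1, μ(69) = 1, μ(70) = -1, μ(71) = -1, μ(73) = -1, μ(74) = 1, μ(77) = 1, μ(78) = -1, μ(79) = -1, μ(82) = 1, μ(83) = -1, with μ = 0 on non-squarefree integers. Summing μ(k)/k for k where μ(k) ≠ 0 gives -223590076836035175208867029720/8902150522975861711854133933093 ≈ -0.0251. (PNT ⟺ this sum → 0 as n → ∞.)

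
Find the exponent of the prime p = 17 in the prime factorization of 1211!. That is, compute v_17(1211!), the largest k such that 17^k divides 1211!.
v_17(1211!) = 75

Legendre's formula: v_p(n!) = Σ_{k ≥ 1} ⌊n / p^k⌋. For p = 17, n = 1211, the terms are:
  ⌊1211/17^1⌋ = ⌊1211/17⌋ = 71
  ⌊1211/17^2⌋ = ⌊1211/289⌋ = 4
(the next term ⌊1211/17^3⌋ = 0, terminating the sum). Summing: v_17(1211!) = 71 + 4 = 75.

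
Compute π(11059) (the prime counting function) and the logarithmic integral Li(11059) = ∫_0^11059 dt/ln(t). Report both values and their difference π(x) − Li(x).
π(11059) = 1340;  Li(11059) ≈ 1360.48;  π(x) − Li(x) ≈ -20.48.

Direct count of primes ≤ 11059 gives π(11059) = 1340. Numerical evaluation of the logarithmic integral gives Li(11059) ≈ 1360.48. The difference π(x) − Li(x) ≈ -20.48 is typically negative for small/moderate x (Li(x) overestimates), though Littlewood's theorem shows this sign changes infinitely often.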